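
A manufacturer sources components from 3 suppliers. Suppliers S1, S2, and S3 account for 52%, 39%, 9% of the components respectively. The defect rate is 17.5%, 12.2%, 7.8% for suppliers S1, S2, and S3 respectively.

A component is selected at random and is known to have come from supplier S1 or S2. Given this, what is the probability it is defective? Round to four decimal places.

Let S = {S1, S2}.
P(S) = 0.52 + 0.39 = 0.91.
P(D ∩ S) = 0.175·0.52 + 0.122·0.39 = 0.091 + 0.04758 = 0.13858.
P(D | S) = 0.13858 / 0.91 = 0.152286…

0.1523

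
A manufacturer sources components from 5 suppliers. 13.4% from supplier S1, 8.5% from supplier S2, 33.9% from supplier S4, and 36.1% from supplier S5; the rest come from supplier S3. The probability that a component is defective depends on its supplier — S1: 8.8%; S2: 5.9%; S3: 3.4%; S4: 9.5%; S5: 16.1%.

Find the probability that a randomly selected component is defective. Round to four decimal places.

0.1099

P(S3) = 1 − (0.134 + 0.085 + 0.339 + 0.361) = 0.081.
P(D) = P(D|S1)·P(S1) + P(D|S2)·P(S2) + P(D|S3)·P(S3) + P(D|S4)·P(S4) + P(D|S5)·P(S5)
      = 0.088·0.134 + 0.059·0.085 + 0.034·0.081 + 0.095·0.339 + 0.161·0.361
      = 0.011792 + 0.005015 + 0.002754 + 0.032205 + 0.058121 = 0.109887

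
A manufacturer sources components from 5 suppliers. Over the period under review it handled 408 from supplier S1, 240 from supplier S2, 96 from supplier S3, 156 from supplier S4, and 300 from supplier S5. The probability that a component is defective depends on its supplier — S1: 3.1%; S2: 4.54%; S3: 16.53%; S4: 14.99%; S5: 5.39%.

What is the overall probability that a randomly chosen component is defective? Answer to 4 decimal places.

Total: 408 + 240 + 96 + 156 + 300 = 1200.
P(S1) = 408/1200 = 0.34. P(S2) = 240/1200 = 0.2. P(S3) = 96/1200 = 0.08. P(S4) = 156/1200 = 0.13. P(S5) = 300/1200 = 0.25.
P(D) = P(D|S1)·P(S1) + P(D|S2)·P(S2) + P(D|S3)·P(S3) + P(D|S4)·P(S4) + P(D|S5)·P(S5)
      = 0.031·0.34 + 0.0454·0.2 + 0.1653·0.08 + 0.1499·0.13 + 0.0539·0.25
      = 0.01054 + 0.00908 + 0.013224 + 0.019487 + 0.013475 = 0.065806

P(D) ≈ 0.0658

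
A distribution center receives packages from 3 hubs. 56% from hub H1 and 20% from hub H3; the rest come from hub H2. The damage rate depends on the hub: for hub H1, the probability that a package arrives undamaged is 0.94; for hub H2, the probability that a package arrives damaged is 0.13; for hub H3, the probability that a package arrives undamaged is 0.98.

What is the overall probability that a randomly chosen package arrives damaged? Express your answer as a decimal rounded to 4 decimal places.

P(H2) = 1 − (0.56 + 0.2) = 0.24.
P(D|H1) = 1 − 0.94 = 0.06.
P(D|H3) = 1 − 0.98 = 0.02.
P(D) = P(D|H1)·P(H1) + P(D|H2)·P(H2) + P(D|H3)·P(H3)
      = 0.06·0.56 + 0.13·0.24 + 0.02·0.2
      = 0.0336 + 0.0312 + 0.004 = 0.0688

0.0688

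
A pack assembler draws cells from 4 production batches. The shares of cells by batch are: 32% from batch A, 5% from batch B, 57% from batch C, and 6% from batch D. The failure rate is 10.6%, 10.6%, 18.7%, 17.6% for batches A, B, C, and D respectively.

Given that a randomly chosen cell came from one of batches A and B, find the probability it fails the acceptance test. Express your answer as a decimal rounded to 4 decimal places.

P(F|S) ≈ 0.1060

Let S = {A, B}.
P(S) = 0.32 + 0.05 = 0.37.
P(F ∩ S) = 0.106·0.32 + 0.106·0.05 = 0.03392 + 0.0053 = 0.03922.
P(F | S) = 0.03922 / 0.37 = 0.106000…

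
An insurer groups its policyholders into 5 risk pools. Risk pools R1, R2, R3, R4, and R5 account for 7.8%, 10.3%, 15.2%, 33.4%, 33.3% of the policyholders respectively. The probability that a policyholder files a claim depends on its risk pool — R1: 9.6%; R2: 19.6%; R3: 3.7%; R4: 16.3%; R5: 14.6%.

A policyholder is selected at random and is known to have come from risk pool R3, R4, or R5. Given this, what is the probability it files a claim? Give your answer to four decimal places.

Let S = {R3, R4, R5}.
P(S) = 0.152 + 0.334 + 0.333 = 0.819.
P(C ∩ S) = 0.037·0.152 + 0.163·0.334 + 0.146·0.333 = 0.005624 + 0.054442 + 0.048618 = 0.108684.
P(C | S) = 0.108684 / 0.819 = 0.132703…

P(C|S) ≈ 0.1327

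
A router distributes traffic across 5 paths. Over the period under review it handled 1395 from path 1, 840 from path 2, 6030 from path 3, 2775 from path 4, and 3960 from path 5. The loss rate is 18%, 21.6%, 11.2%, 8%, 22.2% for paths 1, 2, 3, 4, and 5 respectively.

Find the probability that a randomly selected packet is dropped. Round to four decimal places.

0.1473

Total: 1395 + 840 + 6030 + 2775 + 3960 = 15000.
P(1) = 1395/15000 = 0.093. P(2) = 840/15000 = 0.056. P(3) = 6030/15000 = 0.402. P(4) = 2775/15000 = 0.185. P(5) = 3960/15000 = 0.264.
Using total probability over the partition,
P(L) = P(L|1)·P(1) + P(L|2)·P(2) + P(L|3)·P(3) + P(L|4)·P(4) + P(L|5)·P(5)
      = 0.18·0.093 + 0.216·0.056 + 0.112·0.402 + 0.08·0.185 + 0.222·0.264
      = 0.01674 + 0.012096 + 0.045024 + 0.0148 + 0.058608 = 0.147268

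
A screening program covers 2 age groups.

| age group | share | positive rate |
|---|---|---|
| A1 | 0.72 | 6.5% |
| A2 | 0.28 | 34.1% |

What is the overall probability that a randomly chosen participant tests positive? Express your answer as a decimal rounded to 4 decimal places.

P(T) ≈ 0.1423

P(T) = P(T|A1)·P(A1) + P(T|A2)·P(A2)
      = 0.065·0.72 + 0.341·0.28
      = 0.0468 + 0.09548 = 0.14228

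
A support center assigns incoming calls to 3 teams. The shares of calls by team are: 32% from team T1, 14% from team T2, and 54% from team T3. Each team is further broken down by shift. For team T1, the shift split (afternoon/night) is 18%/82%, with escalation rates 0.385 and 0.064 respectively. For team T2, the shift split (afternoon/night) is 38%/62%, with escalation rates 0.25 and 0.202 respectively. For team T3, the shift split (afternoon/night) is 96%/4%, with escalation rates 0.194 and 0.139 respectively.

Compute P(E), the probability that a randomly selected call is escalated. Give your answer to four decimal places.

P(E|T1) = 0.18·0.385 + 0.82·0.064 = 0.0693 + 0.05248 = 0.12178
P(E|T2) = 0.38·0.25 + 0.62·0.202 = 0.095 + 0.12524 = 0.22024
P(E|T3) = 0.96·0.194 + 0.04·0.139 = 0.18624 + 0.00556 = 0.1918
By total probability over the outer partition,
P(E) = 0.32·0.12178 + 0.14·0.22024 + 0.54·0.1918
      = 0.0389696 + 0.0308336 + 0.103572 = 0.1733752

P(E) ≈ 0.1734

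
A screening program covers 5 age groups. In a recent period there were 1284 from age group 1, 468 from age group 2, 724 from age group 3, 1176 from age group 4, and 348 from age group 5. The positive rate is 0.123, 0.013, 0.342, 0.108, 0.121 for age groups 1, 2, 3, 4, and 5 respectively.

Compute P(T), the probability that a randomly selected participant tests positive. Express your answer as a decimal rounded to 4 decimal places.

P(T) ≈ 0.1452

Total: 1284 + 468 + 724 + 1176 + 348 = 4000.
P(1) = 1284/4000 = 0.321. P(2) = 468/4000 = 0.117. P(3) = 724/4000 = 0.181. P(4) = 1176/4000 = 0.294. P(5) = 348/4000 = 0.087.
P(T) = P(T|1)·P(1) + P(T|2)·P(2) + P(T|3)·P(3) + P(T|4)·P(4) + P(T|5)·P(5)
      = 0.123·0.321 + 0.013·0.117 + 0.342·0.181 + 0.108·0.294 + 0.121·0.087
      = 0.039483 + 0.001521 + 0.061902 + 0.031752 + 0.010527 = 0.145185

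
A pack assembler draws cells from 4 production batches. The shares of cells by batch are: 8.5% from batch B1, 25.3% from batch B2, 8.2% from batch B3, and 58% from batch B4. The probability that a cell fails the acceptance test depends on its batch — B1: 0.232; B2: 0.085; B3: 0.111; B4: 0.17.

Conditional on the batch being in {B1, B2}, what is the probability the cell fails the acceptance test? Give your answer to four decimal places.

Let S = {B1, B2}.
P(S) = 0.085 + 0.253 = 0.338.
P(F ∩ S) = 0.232·0.085 + 0.085·0.253 = 0.01972 + 0.021505 = 0.041225.
P(F | S) = 0.041225 / 0.338 = 0.121967…

0.1220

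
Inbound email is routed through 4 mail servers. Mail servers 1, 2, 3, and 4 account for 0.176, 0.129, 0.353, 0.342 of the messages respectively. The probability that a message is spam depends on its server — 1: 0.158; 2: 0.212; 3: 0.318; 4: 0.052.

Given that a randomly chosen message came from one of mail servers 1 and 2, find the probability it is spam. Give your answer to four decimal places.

P(S|J) ≈ 0.1808

Let J = {1, 2}.
P(J) = 0.176 + 0.129 = 0.305.
P(S ∩ J) = 0.158·0.176 + 0.212·0.129 = 0.027808 + 0.027348 = 0.055156.
P(S | J) = 0.055156 / 0.305 = 0.180839…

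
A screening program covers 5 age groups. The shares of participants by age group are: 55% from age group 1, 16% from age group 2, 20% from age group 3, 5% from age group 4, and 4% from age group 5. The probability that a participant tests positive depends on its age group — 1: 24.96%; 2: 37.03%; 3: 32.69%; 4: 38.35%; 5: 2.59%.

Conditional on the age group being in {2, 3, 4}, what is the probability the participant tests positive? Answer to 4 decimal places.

Let S = {2, 3, 4}.
P(S) = 0.16 + 0.2 + 0.05 = 0.41.
P(T ∩ S) = 0.3703·0.16 + 0.3269·0.2 + 0.3835·0.05 = 0.059248 + 0.06538 + 0.019175 = 0.143803.
P(T | S) = 0.143803 / 0.41 = 0.350739…

P(T|S) ≈ 0.3507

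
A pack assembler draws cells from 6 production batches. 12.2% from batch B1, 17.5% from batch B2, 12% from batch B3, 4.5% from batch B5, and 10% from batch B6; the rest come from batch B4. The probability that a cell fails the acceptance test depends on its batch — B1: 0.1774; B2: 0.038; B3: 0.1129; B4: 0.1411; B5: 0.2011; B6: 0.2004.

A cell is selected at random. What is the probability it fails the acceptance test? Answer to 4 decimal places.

P(F) ≈ 0.1327

P(B4) = 1 − (0.122 + 0.175 + 0.12 + 0.045 + 0.1) = 0.438.
P(F) = P(F|B1)·P(B1) + P(F|B2)·P(B2) + P(F|B3)·P(B3) + P(F|B4)·P(B4) + P(F|B5)·P(B5) + P(F|B6)·P(B6)
      = 0.1774·0.122 + 0.038·0.175 + 0.1129·0.12 + 0.1411·0.438 + 0.2011·0.045 + 0.2004·0.1
      = 0.0216428 + 0.00665 + 0.013548 + 0.0618018 + 0.0090495 + 0.02004 = 0.1327321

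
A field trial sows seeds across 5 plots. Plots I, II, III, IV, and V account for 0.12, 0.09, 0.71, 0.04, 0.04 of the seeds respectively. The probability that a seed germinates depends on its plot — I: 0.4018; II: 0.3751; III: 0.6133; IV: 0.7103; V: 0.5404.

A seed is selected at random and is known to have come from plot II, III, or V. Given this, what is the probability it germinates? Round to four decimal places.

Let S = {II, III, V}.
P(S) = 0.09 + 0.71 + 0.04 = 0.84.
P(G ∩ S) = 0.3751·0.09 + 0.6133·0.71 + 0.5404·0.04 = 0.033759 + 0.435443 + 0.021616 = 0.490818.
P(G | S) = 0.490818 / 0.84 = 0.584307…

0.5843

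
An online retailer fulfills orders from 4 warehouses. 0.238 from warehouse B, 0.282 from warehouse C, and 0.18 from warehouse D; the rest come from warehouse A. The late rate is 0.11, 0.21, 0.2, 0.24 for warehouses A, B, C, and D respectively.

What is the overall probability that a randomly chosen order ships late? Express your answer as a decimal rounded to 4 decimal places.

P(A) = 1 − (0.238 + 0.282 + 0.18) = 0.3.
By the law of total probability,
P(L) = P(L|A)·P(A) + P(L|B)·P(B) + P(L|C)·P(C) + P(L|D)·P(D)
      = 0.11·0.3 + 0.21·0.238 + 0.2·0.282 + 0.24·0.18
      = 0.033 + 0.04998 + 0.0564 + 0.0432 = 0.18258

0.1826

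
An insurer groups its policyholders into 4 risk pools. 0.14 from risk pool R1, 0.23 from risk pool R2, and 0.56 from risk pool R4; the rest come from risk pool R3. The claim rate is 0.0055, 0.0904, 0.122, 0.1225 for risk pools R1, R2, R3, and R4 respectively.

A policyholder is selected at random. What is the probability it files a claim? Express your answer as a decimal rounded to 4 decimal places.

P(C) ≈ 0.0987

P(R3) = 1 − (0.14 + 0.23 + 0.56) = 0.07.
Using total probability over the partition,
P(C) = P(C|R1)·P(R1) + P(C|R2)·P(R2) + P(C|R3)·P(R3) + P(C|R4)·P(R4)
      = 0.0055·0.14 + 0.0904·0.23 + 0.122·0.07 + 0.1225·0.56
      = 0.00077 + 0.020792 + 0.00854 + 0.0686 = 0.098702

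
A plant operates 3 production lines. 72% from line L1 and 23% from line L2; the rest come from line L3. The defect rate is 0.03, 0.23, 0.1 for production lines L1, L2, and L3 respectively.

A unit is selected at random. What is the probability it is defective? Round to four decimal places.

P(L3) = 1 − (0.72 + 0.23) = 0.05.
P(D) = P(D|L1)·P(L1) + P(D|L2)·P(L2) + P(D|L3)·P(L3)
      = 0.03·0.72 + 0.23·0.23 + 0.1·0.05
      = 0.0216 + 0.0529 + 0.005 = 0.0795

P(D) ≈ 0.0795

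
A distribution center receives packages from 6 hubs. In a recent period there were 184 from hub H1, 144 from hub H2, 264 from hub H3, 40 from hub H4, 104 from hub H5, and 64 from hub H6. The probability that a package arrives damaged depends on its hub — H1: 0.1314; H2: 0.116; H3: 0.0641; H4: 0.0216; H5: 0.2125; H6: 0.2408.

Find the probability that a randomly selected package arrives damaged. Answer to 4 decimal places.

0.1202

Total: 184 + 144 + 264 + 40 + 104 + 64 = 800.
P(H1) = 184/800 = 0.23. P(H2) = 144/800 = 0.18. P(H3) = 264/800 = 0.33. P(H4) = 40/800 = 0.05. P(H5) = 104/800 = 0.13. P(H6) = 64/800 = 0.08.
P(D) = P(D|H1)·P(H1) + P(D|H2)·P(H2) + P(D|H3)·P(H3) + P(D|H4)·P(H4) + P(D|H5)·P(H5) + P(D|H6)·P(H6)
      = 0.1314·0.23 + 0.116·0.18 + 0.0641·0.33 + 0.0216·0.05 + 0.2125·0.13 + 0.2408·0.08
      = 0.030222 + 0.02088 + 0.021153 + 0.00108 + 0.027625 + 0.019264 = 0.120224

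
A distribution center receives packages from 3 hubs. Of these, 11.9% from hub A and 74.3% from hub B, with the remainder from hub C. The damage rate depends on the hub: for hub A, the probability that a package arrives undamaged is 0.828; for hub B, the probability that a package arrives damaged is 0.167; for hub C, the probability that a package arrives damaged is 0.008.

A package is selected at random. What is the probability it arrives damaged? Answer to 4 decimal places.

P(C) = 1 − (0.119 + 0.743) = 0.138.
P(D|A) = 1 − 0.828 = 0.172.
Summing over the partition,
P(D) = P(D|A)·P(A) + P(D|B)·P(B) + P(D|C)·P(C)
      = 0.172·0.119 + 0.167·0.743 + 0.008·0.138
      = 0.020468 + 0.124081 + 0.001104 = 0.145653

P(D) ≈ 0.1457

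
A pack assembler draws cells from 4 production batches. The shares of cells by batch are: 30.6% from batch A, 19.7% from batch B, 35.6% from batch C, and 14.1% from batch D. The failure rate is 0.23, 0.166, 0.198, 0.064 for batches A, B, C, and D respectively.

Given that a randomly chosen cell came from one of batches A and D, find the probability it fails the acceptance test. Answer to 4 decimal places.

0.1776

Let S = {A, D}.
P(S) = 0.306 + 0.141 = 0.447.
P(F ∩ S) = 0.23·0.306 + 0.064·0.141 = 0.07038 + 0.009024 = 0.079404.
P(F | S) = 0.079404 / 0.447 = 0.177638…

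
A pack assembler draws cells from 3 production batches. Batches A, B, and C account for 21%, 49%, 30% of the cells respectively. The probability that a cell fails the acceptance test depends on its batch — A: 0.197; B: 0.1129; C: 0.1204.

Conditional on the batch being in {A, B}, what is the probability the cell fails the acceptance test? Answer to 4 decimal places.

P(F|S) ≈ 0.1381

Let S = {A, B}.
P(S) = 0.21 + 0.49 = 0.7.
P(F ∩ S) = 0.197·0.21 + 0.1129·0.49 = 0.04137 + 0.055321 = 0.096691.
P(F | S) = 0.096691 / 0.7 = 0.138130…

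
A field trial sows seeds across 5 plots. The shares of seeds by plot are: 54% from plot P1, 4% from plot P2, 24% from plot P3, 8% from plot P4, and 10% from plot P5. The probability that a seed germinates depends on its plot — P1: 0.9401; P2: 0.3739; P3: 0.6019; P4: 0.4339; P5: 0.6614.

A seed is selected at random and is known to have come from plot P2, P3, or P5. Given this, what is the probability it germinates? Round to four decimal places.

Let S = {P2, P3, P5}.
P(S) = 0.04 + 0.24 + 0.1 = 0.38.
P(G ∩ S) = 0.3739·0.04 + 0.6019·0.24 + 0.6614·0.1 = 0.014956 + 0.144456 + 0.06614 = 0.225552.
P(G | S) = 0.225552 / 0.38 = 0.593558…

P(G|S) ≈ 0.5936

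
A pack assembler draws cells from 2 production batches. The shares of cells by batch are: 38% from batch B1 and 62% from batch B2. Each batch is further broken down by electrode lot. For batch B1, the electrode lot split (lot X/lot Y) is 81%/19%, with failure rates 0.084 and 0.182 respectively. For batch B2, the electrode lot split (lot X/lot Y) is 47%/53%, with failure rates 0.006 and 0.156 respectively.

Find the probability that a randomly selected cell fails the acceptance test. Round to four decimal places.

P(F) ≈ 0.0920

P(F|B1) = 0.81·0.084 + 0.19·0.182 = 0.06804 + 0.03458 = 0.10262
P(F|B2) = 0.47·0.006 + 0.53·0.156 = 0.00282 + 0.08268 = 0.0855
Then overall,
P(F) = 0.38·0.10262 + 0.62·0.0855
      = 0.0389956 + 0.05301 = 0.0920056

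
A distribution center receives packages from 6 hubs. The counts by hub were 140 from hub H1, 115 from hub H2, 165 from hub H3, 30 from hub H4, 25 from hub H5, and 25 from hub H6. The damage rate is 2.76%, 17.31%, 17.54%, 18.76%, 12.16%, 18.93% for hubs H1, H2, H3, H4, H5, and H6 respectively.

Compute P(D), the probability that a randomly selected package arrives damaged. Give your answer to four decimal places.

Total: 140 + 115 + 165 + 30 + 25 + 25 = 500.
P(H1) = 140/500 = 0.28. P(H2) = 115/500 = 0.23. P(H3) = 165/500 = 0.33. P(H4) = 30/500 = 0.06. P(H5) = 25/500 = 0.05. P(H6) = 25/500 = 0.05.
P(D) = P(D|H1)·P(H1) + P(D|H2)·P(H2) + P(D|H3)·P(H3) + P(D|H4)·P(H4) + P(D|H5)·P(H5) + P(D|H6)·P(H6)
      = 0.0276·0.28 + 0.1731·0.23 + 0.1754·0.33 + 0.1876·0.06 + 0.1216·0.05 + 0.1893·0.05
      = 0.007728 + 0.039813 + 0.057882 + 0.011256 + 0.00608 + 0.009465 = 0.132224

P(D) ≈ 0.1322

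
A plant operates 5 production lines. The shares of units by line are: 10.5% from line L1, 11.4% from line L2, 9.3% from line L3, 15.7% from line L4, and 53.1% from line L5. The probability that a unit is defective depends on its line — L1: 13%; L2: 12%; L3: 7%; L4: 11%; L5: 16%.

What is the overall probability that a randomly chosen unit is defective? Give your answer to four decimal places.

Summing over the partition,
P(D) = P(D|L1)·P(L1) + P(D|L2)·P(L2) + P(D|L3)·P(L3) + P(D|L4)·P(L4) + P(D|L5)·P(L5)
      = 0.13·0.105 + 0.12·0.114 + 0.07·0.093 + 0.11·0.157 + 0.16·0.531
      = 0.01365 + 0.01368 + 0.00651 + 0.01727 + 0.08496 = 0.13607

P(D) ≈ 0.1361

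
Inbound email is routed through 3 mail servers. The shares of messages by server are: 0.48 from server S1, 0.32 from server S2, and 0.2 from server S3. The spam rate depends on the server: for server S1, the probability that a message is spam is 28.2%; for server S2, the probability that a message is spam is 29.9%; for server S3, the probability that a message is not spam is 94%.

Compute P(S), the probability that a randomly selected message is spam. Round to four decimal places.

0.2430

P(S|S3) = 1 − 0.94 = 0.06.
P(S) = P(S|S1)·P(S1) + P(S|S2)·P(S2) + P(S|S3)·P(S3)
      = 0.282·0.48 + 0.299·0.32 + 0.06·0.2
      = 0.13536 + 0.09568 + 0.012 = 0.24304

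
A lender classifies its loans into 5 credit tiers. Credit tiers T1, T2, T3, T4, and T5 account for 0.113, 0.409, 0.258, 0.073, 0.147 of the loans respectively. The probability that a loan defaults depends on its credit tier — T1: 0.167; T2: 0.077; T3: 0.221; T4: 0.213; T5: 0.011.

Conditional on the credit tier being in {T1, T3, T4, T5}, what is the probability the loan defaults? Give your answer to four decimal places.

Let S = {T1, T3, T4, T5}.
P(S) = 0.113 + 0.258 + 0.073 + 0.147 = 0.591.
P(D ∩ S) = 0.167·0.113 + 0.221·0.258 + 0.213·0.073 + 0.011·0.147 = 0.018871 + 0.057018 + 0.015549 + 0.001617 = 0.093055.
P(D | S) = 0.093055 / 0.591 = 0.157453…

0.1575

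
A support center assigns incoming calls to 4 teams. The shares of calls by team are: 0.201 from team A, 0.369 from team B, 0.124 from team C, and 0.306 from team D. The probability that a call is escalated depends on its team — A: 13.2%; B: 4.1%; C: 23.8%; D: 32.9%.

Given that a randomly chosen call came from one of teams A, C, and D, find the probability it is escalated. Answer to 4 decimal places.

Let S = {A, C, D}.
P(S) = 0.201 + 0.124 + 0.306 = 0.631.
P(E ∩ S) = 0.132·0.201 + 0.238·0.124 + 0.329·0.306 = 0.026532 + 0.029512 + 0.100674 = 0.156718.
P(E | S) = 0.156718 / 0.631 = 0.248365…

P(E|S) ≈ 0.2484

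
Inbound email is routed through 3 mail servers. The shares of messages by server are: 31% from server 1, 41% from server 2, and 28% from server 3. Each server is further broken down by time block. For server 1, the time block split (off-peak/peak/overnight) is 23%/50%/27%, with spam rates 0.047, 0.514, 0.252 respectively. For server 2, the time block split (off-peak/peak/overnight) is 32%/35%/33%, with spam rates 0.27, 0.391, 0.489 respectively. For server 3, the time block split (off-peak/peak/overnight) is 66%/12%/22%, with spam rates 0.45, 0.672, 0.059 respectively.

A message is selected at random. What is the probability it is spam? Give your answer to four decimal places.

P(S|1) = 0.23·0.047 + 0.5·0.514 + 0.27·0.252 = 0.01081 + 0.257 + 0.06804 = 0.33585
P(S|2) = 0.32·0.27 + 0.35·0.391 + 0.33·0.489 = 0.0864 + 0.13685 + 0.16137 = 0.38462
P(S|3) = 0.66·0.45 + 0.12·0.672 + 0.22·0.059 = 0.297 + 0.08064 + 0.01298 = 0.39062
Then overall,
P(S) = 0.31·0.33585 + 0.41·0.38462 + 0.28·0.39062
      = 0.1041135 + 0.1576942 + 0.1093736 = 0.3711813

P(S) ≈ 0.3712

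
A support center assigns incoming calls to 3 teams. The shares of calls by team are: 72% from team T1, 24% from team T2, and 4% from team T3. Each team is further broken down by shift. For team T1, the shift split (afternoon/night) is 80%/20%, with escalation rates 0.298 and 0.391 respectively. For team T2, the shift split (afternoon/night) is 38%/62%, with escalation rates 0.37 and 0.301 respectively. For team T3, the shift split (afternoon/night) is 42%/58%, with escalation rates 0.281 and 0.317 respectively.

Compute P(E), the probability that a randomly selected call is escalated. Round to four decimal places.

0.3186

P(E|T1) = 0.8·0.298 + 0.2·0.391 = 0.2384 + 0.0782 = 0.3166
P(E|T2) = 0.38·0.37 + 0.62·0.301 = 0.1406 + 0.18662 = 0.32722
P(E|T3) = 0.42·0.281 + 0.58·0.317 = 0.11802 + 0.18386 = 0.30188
Then overall,
P(E) = 0.72·0.3166 + 0.24·0.32722 + 0.04·0.30188
      = 0.227952 + 0.0785328 + 0.0120752 = 0.31856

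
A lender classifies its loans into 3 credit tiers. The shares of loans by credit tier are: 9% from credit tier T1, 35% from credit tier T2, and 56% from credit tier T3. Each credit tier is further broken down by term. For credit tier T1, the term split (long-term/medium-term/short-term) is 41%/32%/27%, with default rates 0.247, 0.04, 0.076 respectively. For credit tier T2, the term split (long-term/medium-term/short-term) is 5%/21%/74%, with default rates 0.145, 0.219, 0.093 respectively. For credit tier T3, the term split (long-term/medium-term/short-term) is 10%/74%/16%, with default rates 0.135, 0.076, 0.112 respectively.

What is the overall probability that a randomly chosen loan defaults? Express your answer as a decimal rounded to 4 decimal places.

P(D|T1) = 0.41·0.247 + 0.32·0.04 + 0.27·0.076 = 0.10127 + 0.0128 + 0.02052 = 0.13459
P(D|T2) = 0.05·0.145 + 0.21·0.219 + 0.74·0.093 = 0.00725 + 0.04599 + 0.06882 = 0.12206
P(D|T3) = 0.1·0.135 + 0.74·0.076 + 0.16·0.112 = 0.0135 + 0.05624 + 0.01792 = 0.08766
By total probability over the outer partition,
P(D) = 0.09·0.13459 + 0.35·0.12206 + 0.56·0.08766
      = 0.0121131 + 0.042721 + 0.0490896 = 0.1039237

P(D) ≈ 0.1039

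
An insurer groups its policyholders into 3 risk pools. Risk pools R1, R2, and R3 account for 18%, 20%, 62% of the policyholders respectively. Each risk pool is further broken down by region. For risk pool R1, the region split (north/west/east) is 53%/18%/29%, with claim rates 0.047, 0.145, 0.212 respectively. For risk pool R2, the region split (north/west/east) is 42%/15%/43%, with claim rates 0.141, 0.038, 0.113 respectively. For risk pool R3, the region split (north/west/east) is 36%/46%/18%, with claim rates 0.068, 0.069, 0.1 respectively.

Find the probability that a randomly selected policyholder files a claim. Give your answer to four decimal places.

P(C|R1) = 0.53·0.047 + 0.18·0.145 + 0.29·0.212 = 0.02491 + 0.0261 + 0.06148 = 0.11249
P(C|R2) = 0.42·0.141 + 0.15·0.038 + 0.43·0.113 = 0.05922 + 0.0057 + 0.04859 = 0.11351
P(C|R3) = 0.36·0.068 + 0.46·0.069 + 0.18·0.1 = 0.02448 + 0.03174 + 0.018 = 0.07422
By total probability over the outer partition,
P(C) = 0.18·0.11249 + 0.2·0.11351 + 0.62·0.07422
      = 0.0202482 + 0.022702 + 0.0460164 = 0.0889666

P(C) ≈ 0.0890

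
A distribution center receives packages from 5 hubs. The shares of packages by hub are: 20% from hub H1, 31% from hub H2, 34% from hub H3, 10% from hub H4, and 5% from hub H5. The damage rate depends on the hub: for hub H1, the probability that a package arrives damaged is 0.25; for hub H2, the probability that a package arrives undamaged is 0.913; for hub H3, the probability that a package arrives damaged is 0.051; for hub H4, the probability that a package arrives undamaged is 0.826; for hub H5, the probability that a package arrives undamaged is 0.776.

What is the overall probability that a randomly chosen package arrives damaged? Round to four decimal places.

P(D|H2) = 1 − 0.913 = 0.087.
P(D|H4) = 1 − 0.826 = 0.174.
P(D|H5) = 1 − 0.776 = 0.224.
Summing over the partition,
P(D) = P(D|H1)·P(H1) + P(D|H2)·P(H2) + P(D|H3)·P(H3) + P(D|H4)·P(H4) + P(D|H5)·P(H5)
      = 0.25·0.2 + 0.087·0.31 + 0.051·0.34 + 0.174·0.1 + 0.224·0.05
      = 0.05 + 0.02697 + 0.01734 + 0.0174 + 0.0112 = 0.12291

0.1229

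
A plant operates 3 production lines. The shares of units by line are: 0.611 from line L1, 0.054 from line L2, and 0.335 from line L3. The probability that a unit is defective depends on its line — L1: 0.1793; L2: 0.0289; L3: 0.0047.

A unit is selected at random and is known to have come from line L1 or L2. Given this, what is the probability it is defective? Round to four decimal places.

P(D|S) ≈ 0.1671

Let S = {L1, L2}.
P(S) = 0.611 + 0.054 = 0.665.
P(D ∩ S) = 0.1793·0.611 + 0.0289·0.054 = 0.1095523 + 0.0015606 = 0.1111129.
P(D | S) = 0.1111129 / 0.665 = 0.167087…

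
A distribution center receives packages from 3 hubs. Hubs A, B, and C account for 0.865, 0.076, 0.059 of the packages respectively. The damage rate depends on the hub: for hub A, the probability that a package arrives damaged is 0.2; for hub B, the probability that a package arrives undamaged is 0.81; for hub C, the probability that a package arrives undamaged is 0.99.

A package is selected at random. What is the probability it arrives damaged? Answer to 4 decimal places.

P(D) ≈ 0.1880

P(D|B) = 1 − 0.81 = 0.19.
P(D|C) = 1 − 0.99 = 0.01.
By the law of total probability,
P(D) = P(D|A)·P(A) + P(D|B)·P(B) + P(D|C)·P(C)
      = 0.2·0.865 + 0.19·0.076 + 0.01·0.059
      = 0.173 + 0.01444 + 0.00059 = 0.18803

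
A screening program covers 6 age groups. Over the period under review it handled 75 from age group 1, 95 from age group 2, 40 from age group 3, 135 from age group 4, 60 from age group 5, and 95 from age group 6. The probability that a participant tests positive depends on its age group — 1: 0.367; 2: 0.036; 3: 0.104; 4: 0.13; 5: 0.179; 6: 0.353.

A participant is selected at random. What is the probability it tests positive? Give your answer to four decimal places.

Total: 75 + 95 + 40 + 135 + 60 + 95 = 500.
P(1) = 75/500 = 0.15. P(2) = 95/500 = 0.19. P(3) = 40/500 = 0.08. P(4) = 135/500 = 0.27. P(5) = 60/500 = 0.12. P(6) = 95/500 = 0.19.
P(T) = P(T|1)·P(1) + P(T|2)·P(2) + P(T|3)·P(3) + P(T|4)·P(4) + P(T|5)·P(5) + P(T|6)·P(6)
      = 0.367·0.15 + 0.036·0.19 + 0.104·0.08 + 0.13·0.27 + 0.179·0.12 + 0.353·0.19
      = 0.05505 + 0.00684 + 0.00832 + 0.0351 + 0.02148 + 0.06707 = 0.19386

0.1939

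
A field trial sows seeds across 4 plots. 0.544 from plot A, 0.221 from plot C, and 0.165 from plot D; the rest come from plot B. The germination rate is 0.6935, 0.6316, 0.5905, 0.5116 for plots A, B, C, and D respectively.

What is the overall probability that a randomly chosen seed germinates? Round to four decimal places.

P(B) = 1 − (0.544 + 0.221 + 0.165) = 0.07.
By the law of total probability,
P(G) = P(G|A)·P(A) + P(G|B)·P(B) + P(G|C)·P(C) + P(G|D)·P(D)
      = 0.6935·0.544 + 0.6316·0.07 + 0.5905·0.221 + 0.5116·0.165
      = 0.377264 + 0.044212 + 0.1305005 + 0.084414 = 0.6363905

0.6364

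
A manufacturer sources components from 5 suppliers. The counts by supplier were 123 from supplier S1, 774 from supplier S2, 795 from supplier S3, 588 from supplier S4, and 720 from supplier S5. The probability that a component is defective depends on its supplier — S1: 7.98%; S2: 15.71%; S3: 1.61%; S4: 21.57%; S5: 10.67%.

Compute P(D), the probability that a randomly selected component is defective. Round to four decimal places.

Total: 123 + 774 + 795 + 588 + 720 = 3000.
P(S1) = 123/3000 = 0.041. P(S2) = 774/3000 = 0.258. P(S3) = 795/3000 = 0.265. P(S4) = 588/3000 = 0.196. P(S5) = 720/3000 = 0.24.
P(D) = P(D|S1)·P(S1) + P(D|S2)·P(S2) + P(D|S3)·P(S3) + P(D|S4)·P(S4) + P(D|S5)·P(S5)
      = 0.0798·0.041 + 0.1571·0.258 + 0.0161·0.265 + 0.2157·0.196 + 0.1067·0.24
      = 0.0032718 + 0.0405318 + 0.0042665 + 0.0422772 + 0.025608 = 0.1159553

0.1160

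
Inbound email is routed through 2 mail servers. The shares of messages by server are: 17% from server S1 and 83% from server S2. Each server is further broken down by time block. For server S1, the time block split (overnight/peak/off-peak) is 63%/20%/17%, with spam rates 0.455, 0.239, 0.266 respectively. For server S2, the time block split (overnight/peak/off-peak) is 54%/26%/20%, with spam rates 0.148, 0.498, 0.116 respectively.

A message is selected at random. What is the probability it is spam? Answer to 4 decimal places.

P(S|S1) = 0.63·0.455 + 0.2·0.239 + 0.17·0.266 = 0.28665 + 0.0478 + 0.04522 = 0.37967
P(S|S2) = 0.54·0.148 + 0.26·0.498 + 0.2·0.116 = 0.07992 + 0.12948 + 0.0232 = 0.2326
Then overall,
P(S) = 0.17·0.37967 + 0.83·0.2326
      = 0.0645439 + 0.193058 = 0.2576019

0.2576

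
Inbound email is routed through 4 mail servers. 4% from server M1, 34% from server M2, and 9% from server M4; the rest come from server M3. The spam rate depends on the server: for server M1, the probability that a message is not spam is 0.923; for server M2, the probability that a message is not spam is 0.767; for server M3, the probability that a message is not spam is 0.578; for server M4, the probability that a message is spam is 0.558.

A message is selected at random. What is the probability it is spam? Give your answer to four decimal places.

0.3562

P(M3) = 1 − (0.04 + 0.34 + 0.09) = 0.53.
P(S|M1) = 1 − 0.923 = 0.077.
P(S|M2) = 1 − 0.767 = 0.233.
P(S|M3) = 1 − 0.578 = 0.422.
P(S) = P(S|M1)·P(M1) + P(S|M2)·P(M2) + P(S|M3)·P(M3) + P(S|M4)·P(M4)
      = 0.077·0.04 + 0.233·0.34 + 0.422·0.53 + 0.558·0.09
      = 0.00308 + 0.07922 + 0.22366 + 0.05022 = 0.35618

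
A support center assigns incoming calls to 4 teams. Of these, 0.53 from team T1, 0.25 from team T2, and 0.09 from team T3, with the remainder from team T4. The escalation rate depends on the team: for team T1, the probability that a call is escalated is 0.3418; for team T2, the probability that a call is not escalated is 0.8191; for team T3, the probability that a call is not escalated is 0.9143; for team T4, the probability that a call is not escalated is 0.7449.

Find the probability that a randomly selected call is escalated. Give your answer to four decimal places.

0.2673

P(T4) = 1 − (0.53 + 0.25 + 0.09) = 0.13.
P(E|T2) = 1 − 0.8191 = 0.1809.
P(E|T3) = 1 − 0.9143 = 0.0857.
P(E|T4) = 1 − 0.7449 = 0.2551.
P(E) = P(E|T1)·P(T1) + P(E|T2)·P(T2) + P(E|T3)·P(T3) + P(E|T4)·P(T4)
      = 0.3418·0.53 + 0.1809·0.25 + 0.0857·0.09 + 0.2551·0.13
      = 0.181154 + 0.045225 + 0.007713 + 0.033163 = 0.267255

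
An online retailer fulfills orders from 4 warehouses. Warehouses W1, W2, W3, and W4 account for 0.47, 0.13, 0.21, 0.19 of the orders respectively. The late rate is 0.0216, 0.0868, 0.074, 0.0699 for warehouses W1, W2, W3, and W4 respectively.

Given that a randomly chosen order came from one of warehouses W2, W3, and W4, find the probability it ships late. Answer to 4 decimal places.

Let S = {W2, W3, W4}.
P(S) = 0.13 + 0.21 + 0.19 = 0.53.
P(L ∩ S) = 0.0868·0.13 + 0.074·0.21 + 0.0699·0.19 = 0.011284 + 0.01554 + 0.013281 = 0.040105.
P(L | S) = 0.040105 / 0.53 = 0.075670…

P(L|S) ≈ 0.0757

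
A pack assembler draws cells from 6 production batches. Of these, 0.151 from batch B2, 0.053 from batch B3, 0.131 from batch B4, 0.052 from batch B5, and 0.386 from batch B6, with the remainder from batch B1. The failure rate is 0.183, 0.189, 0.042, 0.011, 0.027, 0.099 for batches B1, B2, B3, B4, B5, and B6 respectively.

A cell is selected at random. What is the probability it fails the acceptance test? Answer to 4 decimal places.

0.1134

P(B1) = 1 − (0.151 + 0.053 + 0.131 + 0.052 + 0.386) = 0.227.
Summing over the partition,
P(F) = P(F|B1)·P(B1) + P(F|B2)·P(B2) + P(F|B3)·P(B3) + P(F|B4)·P(B4) + P(F|B5)·P(B5) + P(F|B6)·P(B6)
      = 0.183·0.227 + 0.189·0.151 + 0.042·0.053 + 0.011·0.131 + 0.027·0.052 + 0.099·0.386
      = 0.041541 + 0.028539 + 0.002226 + 0.001441 + 0.001404 + 0.038214 = 0.113365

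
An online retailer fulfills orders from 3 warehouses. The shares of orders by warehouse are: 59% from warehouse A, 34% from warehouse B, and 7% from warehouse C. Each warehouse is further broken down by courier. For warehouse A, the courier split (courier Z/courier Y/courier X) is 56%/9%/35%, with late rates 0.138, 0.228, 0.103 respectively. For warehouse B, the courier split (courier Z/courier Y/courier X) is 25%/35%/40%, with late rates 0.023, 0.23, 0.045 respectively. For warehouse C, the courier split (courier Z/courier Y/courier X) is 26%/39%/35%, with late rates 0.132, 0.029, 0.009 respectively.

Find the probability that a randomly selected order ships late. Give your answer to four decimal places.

P(L) ≈ 0.1178

P(L|A) = 0.56·0.138 + 0.09·0.228 + 0.35·0.103 = 0.07728 + 0.02052 + 0.03605 = 0.13385
P(L|B) = 0.25·0.023 + 0.35·0.23 + 0.4·0.045 = 0.00575 + 0.0805 + 0.018 = 0.10425
P(L|C) = 0.26·0.132 + 0.39·0.029 + 0.35·0.009 = 0.03432 + 0.01131 + 0.00315 = 0.04878
Then overall,
P(L) = 0.59·0.13385 + 0.34·0.10425 + 0.07·0.04878
      = 0.0789715 + 0.035445 + 0.0034146 = 0.1178311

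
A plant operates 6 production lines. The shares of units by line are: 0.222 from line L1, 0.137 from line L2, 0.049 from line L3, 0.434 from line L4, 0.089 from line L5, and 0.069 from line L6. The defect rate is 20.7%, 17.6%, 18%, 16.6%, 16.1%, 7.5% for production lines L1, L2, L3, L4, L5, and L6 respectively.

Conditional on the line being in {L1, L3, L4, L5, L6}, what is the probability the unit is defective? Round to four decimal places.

Let S = {L1, L3, L4, L5, L6}.
P(S) = 0.222 + 0.049 + 0.434 + 0.089 + 0.069 = 0.863.
P(D ∩ S) = 0.207·0.222 + 0.18·0.049 + 0.166·0.434 + 0.161·0.089 + 0.075·0.069 = 0.045954 + 0.00882 + 0.072044 + 0.014329 + 0.005175 = 0.146322.
P(D | S) = 0.146322 / 0.863 = 0.169550…

0.1696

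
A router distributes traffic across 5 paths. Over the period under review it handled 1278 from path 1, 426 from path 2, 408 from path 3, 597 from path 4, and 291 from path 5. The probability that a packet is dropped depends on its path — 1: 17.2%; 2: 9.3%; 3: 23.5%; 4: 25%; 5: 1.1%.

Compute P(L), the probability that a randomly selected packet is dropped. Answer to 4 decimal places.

0.1693

Total: 1278 + 426 + 408 + 597 + 291 = 3000.
P(1) = 1278/3000 = 0.426. P(2) = 426/3000 = 0.142. P(3) = 408/3000 = 0.136. P(4) = 597/3000 = 0.199. P(5) = 291/3000 = 0.097.
Using total probability over the partition,
P(L) = P(L|1)·P(1) + P(L|2)·P(2) + P(L|3)·P(3) + P(L|4)·P(4) + P(L|5)·P(5)
      = 0.172·0.426 + 0.093·0.142 + 0.235·0.136 + 0.25·0.199 + 0.011·0.097
      = 0.073272 + 0.013206 + 0.03196 + 0.04975 + 0.001067 = 0.169255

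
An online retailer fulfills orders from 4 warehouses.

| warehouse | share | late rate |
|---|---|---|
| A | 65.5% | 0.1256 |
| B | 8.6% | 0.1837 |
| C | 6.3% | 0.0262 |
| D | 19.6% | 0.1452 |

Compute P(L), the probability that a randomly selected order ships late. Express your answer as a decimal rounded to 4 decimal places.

P(L) ≈ 0.1282

P(L) = P(L|A)·P(A) + P(L|B)·P(B) + P(L|C)·P(C) + P(L|D)·P(D)
      = 0.1256·0.655 + 0.1837·0.086 + 0.0262·0.063 + 0.1452·0.196
      = 0.082268 + 0.0157982 + 0.0016506 + 0.0284592 = 0.128176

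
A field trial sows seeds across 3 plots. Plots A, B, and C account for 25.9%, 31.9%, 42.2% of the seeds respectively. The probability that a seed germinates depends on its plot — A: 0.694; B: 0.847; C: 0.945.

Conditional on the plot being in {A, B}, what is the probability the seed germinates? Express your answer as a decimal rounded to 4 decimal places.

Let S = {A, B}.
P(S) = 0.259 + 0.319 = 0.578.
P(G ∩ S) = 0.694·0.259 + 0.847·0.319 = 0.179746 + 0.270193 = 0.449939.
P(G | S) = 0.449939 / 0.578 = 0.778441…

P(G|S) ≈ 0.7784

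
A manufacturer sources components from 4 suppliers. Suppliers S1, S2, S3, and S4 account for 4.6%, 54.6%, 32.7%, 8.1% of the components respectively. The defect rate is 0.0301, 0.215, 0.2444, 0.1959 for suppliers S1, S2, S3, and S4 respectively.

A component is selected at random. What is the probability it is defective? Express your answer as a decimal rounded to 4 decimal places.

0.2146

Using total probability over the partition,
P(D) = P(D|S1)·P(S1) + P(D|S2)·P(S2) + P(D|S3)·P(S3) + P(D|S4)·P(S4)
      = 0.0301·0.046 + 0.215·0.546 + 0.2444·0.327 + 0.1959·0.081
      = 0.0013846 + 0.11739 + 0.0799188 + 0.0158679 = 0.2145613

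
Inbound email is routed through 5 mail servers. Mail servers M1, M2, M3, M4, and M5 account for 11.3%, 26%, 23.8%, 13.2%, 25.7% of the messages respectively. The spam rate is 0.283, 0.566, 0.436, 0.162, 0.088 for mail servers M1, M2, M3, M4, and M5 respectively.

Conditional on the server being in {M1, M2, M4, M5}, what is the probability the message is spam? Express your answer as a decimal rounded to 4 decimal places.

Let J = {M1, M2, M4, M5}.
P(J) = 0.113 + 0.26 + 0.132 + 0.257 = 0.762.
P(S ∩ J) = 0.283·0.113 + 0.566·0.26 + 0.162·0.132 + 0.088·0.257 = 0.031979 + 0.14716 + 0.021384 + 0.022616 = 0.223139.
P(S | J) = 0.223139 / 0.762 = 0.292833…

0.2928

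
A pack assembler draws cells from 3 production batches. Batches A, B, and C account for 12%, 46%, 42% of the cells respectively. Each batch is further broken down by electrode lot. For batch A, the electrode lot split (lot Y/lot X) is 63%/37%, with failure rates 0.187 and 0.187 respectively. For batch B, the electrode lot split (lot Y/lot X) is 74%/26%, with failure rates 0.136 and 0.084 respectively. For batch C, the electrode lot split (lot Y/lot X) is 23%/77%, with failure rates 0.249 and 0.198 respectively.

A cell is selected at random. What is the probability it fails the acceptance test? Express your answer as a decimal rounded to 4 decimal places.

0.1669

P(F|A) = 0.63·0.187 + 0.37·0.187 = 0.11781 + 0.06919 = 0.187
P(F|B) = 0.74·0.136 + 0.26·0.084 = 0.10064 + 0.02184 = 0.12248
P(F|C) = 0.23·0.249 + 0.77·0.198 = 0.05727 + 0.15246 = 0.20973
Then overall,
P(F) = 0.12·0.187 + 0.46·0.12248 + 0.42·0.20973
      = 0.02244 + 0.0563408 + 0.0880866 = 0.1668674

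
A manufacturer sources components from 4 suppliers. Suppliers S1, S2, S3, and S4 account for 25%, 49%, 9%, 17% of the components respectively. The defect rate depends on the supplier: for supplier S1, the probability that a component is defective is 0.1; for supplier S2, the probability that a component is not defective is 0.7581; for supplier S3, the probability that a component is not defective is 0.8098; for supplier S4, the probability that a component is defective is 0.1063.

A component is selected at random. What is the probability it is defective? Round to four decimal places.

P(D) ≈ 0.1787

P(D|S2) = 1 − 0.7581 = 0.2419.
P(D|S3) = 1 − 0.8098 = 0.1902.
By the law of total probability,
P(D) = P(D|S1)·P(S1) + P(D|S2)·P(S2) + P(D|S3)·P(S3) + P(D|S4)·P(S4)
      = 0.1·0.25 + 0.2419·0.49 + 0.1902·0.09 + 0.1063·0.17
      = 0.025 + 0.118531 + 0.017118 + 0.018071 = 0.17872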